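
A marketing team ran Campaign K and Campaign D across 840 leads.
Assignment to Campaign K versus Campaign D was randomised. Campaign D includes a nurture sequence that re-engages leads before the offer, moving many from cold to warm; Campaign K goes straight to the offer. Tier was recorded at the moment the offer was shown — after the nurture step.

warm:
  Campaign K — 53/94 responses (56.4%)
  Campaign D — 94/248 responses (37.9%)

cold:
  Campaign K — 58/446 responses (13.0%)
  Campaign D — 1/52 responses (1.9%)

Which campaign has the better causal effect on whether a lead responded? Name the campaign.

Campaign D

The distribution of engagement tier is itself part of what the campaign does — it is an intermediate outcome. Holding it fixed would remove that part of the effect; the total effect is the pooled difference.
Pooled: Campaign K 20.6% vs Campaign D 31.7%; Campaign D is higher overall.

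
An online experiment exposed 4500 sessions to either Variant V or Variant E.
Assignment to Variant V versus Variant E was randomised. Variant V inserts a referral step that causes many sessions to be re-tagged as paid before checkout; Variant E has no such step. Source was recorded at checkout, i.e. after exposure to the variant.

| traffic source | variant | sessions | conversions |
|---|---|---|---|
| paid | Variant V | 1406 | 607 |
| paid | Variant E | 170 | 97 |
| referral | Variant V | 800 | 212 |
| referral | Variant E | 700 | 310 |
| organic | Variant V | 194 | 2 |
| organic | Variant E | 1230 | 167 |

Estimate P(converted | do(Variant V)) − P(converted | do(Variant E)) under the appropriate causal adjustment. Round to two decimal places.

Because the variant influences traffic source, traffic source is a post-treatment mediator, not a confounder. Stratifying on it would bias the estimate; the causal effect is the crude pooled difference.
The causal difference is the pooled difference: 0.342 − 0.273 = +0.069.

+0.07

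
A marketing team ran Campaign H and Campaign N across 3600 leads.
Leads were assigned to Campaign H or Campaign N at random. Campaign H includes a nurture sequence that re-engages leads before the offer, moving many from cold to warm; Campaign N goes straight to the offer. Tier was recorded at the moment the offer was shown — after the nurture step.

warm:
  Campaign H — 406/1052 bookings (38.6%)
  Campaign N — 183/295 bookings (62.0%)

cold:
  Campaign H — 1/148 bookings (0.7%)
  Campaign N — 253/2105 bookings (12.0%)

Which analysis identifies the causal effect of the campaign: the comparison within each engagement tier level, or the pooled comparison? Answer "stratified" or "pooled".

pooled

The stratified and pooled comparisons disagree (Campaign N wins within each engagement tier; Campaign H wins overall), so the answer turns on the causal role of engagement tier.
Engagement tier lies on the pathway campaign → engagement tier → outcome, so adjusting for it blocks the indirect effect. For the total causal effect of campaign, use the unadjusted pooled rates.
Pooled: Campaign H 33.9% vs Campaign N 18.2%; Campaign H is higher overall.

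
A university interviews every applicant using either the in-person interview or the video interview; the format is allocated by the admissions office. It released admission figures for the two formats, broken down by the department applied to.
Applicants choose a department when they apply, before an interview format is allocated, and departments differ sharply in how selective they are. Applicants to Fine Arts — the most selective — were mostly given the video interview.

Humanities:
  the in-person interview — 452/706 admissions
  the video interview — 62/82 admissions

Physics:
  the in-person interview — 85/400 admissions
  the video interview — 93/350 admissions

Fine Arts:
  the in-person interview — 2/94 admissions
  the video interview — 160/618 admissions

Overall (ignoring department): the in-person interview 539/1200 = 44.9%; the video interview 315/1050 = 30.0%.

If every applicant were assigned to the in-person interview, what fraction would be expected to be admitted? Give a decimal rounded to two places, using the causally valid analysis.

0.30

Here department is a common cause — it drives both which interview format a case falls under and the outcome. The crude comparison mixes populations; the stratum-specific rates are the causally relevant ones.
Standardising the in-person interview to the population department mix: 0.350·452/706 + 0.333·85/400 + 0.316·2/94 = 0.302.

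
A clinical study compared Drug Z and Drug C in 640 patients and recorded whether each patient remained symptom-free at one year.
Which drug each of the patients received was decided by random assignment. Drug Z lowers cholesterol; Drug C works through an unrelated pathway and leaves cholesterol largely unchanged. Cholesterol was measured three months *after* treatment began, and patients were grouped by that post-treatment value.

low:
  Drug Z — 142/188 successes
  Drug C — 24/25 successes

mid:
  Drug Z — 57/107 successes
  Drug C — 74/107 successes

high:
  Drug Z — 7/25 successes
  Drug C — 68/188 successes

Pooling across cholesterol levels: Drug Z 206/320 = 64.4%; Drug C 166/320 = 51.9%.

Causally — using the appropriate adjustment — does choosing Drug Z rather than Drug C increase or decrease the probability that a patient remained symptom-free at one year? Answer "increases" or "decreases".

increases

Because the drug influences cholesterol, cholesterol is a post-treatment mediator, not a confounder. Stratifying on it would bias the estimate; the causal effect is the crude pooled difference.
Pooled: Drug Z 64.4% vs Drug C 51.9%; Drug Z is higher overall.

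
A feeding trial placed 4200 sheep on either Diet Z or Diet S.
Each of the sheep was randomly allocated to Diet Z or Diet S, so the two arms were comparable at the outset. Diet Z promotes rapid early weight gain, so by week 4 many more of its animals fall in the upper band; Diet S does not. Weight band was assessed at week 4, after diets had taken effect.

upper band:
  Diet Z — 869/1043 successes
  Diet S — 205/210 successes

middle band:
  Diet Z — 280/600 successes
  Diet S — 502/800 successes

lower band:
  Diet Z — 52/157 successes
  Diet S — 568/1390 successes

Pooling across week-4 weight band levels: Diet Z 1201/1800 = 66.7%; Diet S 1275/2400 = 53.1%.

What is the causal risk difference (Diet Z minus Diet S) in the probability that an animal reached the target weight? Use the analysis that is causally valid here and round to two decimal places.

The stratified and pooled comparisons disagree (Diet S wins within each week-4 weight band; Diet Z wins overall), so the answer turns on the causal role of week-4 weight band.
The distribution of week-4 weight band is itself part of what the diet does — it is an intermediate outcome. Holding it fixed would remove that part of the effect; the total effect is the pooled difference.
The causal difference is the pooled difference: 0.667 − 0.531 = +0.136.

+0.14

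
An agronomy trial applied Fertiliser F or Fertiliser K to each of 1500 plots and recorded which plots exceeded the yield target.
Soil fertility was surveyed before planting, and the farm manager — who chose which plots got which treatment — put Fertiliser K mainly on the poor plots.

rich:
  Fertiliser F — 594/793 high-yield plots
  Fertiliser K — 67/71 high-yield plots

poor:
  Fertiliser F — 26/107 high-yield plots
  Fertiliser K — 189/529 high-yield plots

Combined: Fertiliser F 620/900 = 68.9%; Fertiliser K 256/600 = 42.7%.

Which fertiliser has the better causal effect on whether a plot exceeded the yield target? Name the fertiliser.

Soil fertility satisfies the back-door criterion: it is not a descendant of the fertiliser, and it blocks the spurious path from fertiliser to outcome. Adjusting for it (i.e., using the within-soil fertility rates) gives the causal effect.
Within each level — rich: 74.9% vs 94.4%; poor: 24.3% vs 35.7% — Fertiliser K is higher every time.

Fertiliser K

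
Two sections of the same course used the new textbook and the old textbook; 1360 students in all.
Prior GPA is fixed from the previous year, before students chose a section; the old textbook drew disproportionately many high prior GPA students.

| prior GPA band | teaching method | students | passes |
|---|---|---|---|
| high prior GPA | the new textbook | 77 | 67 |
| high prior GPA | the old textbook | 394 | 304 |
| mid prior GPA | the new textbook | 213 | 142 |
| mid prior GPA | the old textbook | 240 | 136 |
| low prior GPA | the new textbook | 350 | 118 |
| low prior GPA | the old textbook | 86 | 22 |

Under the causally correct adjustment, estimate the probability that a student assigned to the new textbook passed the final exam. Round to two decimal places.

The stratified and pooled comparisons disagree (the new textbook wins within each prior GPA band; the old textbook wins overall), so the answer turns on the causal role of prior GPA band.
The imbalance in prior GPA band arose from how students were allocated, not from anything the teaching method did; and prior GPA band independently affects the outcome. The pooled gap is confounded — condition on prior GPA band.
Standardising the new textbook to the population prior GPA band mix: 0.346·67/77 + 0.333·142/213 + 0.321·118/350 = 0.631.

0.63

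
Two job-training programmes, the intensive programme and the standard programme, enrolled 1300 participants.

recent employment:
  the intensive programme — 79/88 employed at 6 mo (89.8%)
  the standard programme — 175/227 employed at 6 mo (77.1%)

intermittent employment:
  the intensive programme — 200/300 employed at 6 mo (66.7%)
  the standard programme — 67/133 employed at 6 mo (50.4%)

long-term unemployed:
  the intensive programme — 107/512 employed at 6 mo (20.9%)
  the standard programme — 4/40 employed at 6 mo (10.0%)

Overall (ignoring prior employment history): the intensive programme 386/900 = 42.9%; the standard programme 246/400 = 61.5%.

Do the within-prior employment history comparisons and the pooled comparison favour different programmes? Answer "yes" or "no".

yes

Within each prior employment history level (recent employment 89.8% vs 77.1%; intermittent employment 66.7% vs 50.4%; long-term unemployed 20.9% vs 10.0%), the intensive programme has the higher rate every time. Pooled: 42.9% vs 61.5% — the standard programme has the higher rate overall. The two comparisons disagree.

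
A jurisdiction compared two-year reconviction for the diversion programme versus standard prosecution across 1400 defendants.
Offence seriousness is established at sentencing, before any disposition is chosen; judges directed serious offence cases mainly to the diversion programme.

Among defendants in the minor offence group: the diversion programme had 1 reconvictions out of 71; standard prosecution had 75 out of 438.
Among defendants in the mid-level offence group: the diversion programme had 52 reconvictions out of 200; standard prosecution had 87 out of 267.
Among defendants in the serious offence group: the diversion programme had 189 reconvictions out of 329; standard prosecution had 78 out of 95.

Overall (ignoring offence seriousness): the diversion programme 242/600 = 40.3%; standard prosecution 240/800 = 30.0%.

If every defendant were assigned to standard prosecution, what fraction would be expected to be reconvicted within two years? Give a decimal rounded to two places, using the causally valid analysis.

Nothing the disposition does changes offence seriousness; the imbalance is an allocation artefact. With offence seriousness also predicting the outcome, the pooled figure is confounded, and the within-stratum comparison is the causal one.
Standardising standard prosecution to the population offence seriousness mix: 0.364·75/438 + 0.334·87/267 + 0.303·78/95 = 0.420.

0.42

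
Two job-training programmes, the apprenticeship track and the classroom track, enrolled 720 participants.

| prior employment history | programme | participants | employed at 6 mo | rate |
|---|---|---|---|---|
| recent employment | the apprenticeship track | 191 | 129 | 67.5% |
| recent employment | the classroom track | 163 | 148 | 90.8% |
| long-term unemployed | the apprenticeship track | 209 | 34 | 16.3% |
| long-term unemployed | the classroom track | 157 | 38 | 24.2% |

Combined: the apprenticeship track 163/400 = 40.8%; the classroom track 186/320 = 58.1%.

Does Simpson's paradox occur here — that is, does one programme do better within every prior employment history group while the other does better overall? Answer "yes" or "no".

Within each prior employment history level (recent employment 67.5% vs 90.8%; long-term unemployed 16.3% vs 24.2%), the classroom track has the higher rate every time. Pooled: 40.8% vs 58.1% — the classroom track has the higher rate overall. They agree.

no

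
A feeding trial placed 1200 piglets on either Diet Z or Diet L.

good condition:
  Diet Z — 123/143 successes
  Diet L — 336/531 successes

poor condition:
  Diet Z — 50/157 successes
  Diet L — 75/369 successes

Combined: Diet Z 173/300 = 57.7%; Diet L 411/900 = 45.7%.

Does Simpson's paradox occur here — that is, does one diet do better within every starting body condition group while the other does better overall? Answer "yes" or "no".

Within each starting body condition level (good condition 86.0% vs 63.3%; poor condition 31.8% vs 20.3%), Diet Z has the higher rate every time. Pooled: 57.7% vs 45.7% — Diet Z has the higher rate overall. They agree.

no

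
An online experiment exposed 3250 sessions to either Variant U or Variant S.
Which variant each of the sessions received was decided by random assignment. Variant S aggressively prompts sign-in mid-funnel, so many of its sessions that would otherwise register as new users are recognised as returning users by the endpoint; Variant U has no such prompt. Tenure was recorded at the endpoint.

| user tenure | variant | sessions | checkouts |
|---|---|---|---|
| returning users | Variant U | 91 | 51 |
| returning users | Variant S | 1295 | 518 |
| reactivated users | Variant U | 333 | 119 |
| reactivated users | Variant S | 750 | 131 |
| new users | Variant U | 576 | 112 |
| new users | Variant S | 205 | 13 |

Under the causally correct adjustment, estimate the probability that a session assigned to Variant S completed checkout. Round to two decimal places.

User tenure lies on the pathway variant → user tenure → outcome, so adjusting for it blocks the indirect effect. For the total causal effect of variant, use the unadjusted pooled rates.
So P(outcome | do(Variant S)) is just the pooled rate for Variant S: 662/2250 = 0.294.

0.29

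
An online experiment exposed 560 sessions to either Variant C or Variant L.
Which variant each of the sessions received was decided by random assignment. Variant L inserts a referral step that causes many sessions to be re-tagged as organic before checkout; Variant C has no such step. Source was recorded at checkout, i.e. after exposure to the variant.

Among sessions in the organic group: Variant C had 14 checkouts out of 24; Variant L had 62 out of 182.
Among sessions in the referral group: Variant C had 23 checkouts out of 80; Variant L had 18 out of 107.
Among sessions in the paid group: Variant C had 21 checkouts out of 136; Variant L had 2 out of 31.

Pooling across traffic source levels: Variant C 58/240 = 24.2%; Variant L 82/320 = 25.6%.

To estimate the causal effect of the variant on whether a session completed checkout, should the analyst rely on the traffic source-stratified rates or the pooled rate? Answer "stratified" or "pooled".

pooled

Variant C is higher inside every traffic source stratum but Variant L is higher in aggregate. Whether to stratify depends on how traffic source relates to the variant.
Traffic source lies on the pathway variant → traffic source → outcome, so adjusting for it blocks the indirect effect. For the total causal effect of variant, use the unadjusted pooled rates.
Pooled: Variant C 24.2% vs Variant L 25.6%; Variant L is higher overall.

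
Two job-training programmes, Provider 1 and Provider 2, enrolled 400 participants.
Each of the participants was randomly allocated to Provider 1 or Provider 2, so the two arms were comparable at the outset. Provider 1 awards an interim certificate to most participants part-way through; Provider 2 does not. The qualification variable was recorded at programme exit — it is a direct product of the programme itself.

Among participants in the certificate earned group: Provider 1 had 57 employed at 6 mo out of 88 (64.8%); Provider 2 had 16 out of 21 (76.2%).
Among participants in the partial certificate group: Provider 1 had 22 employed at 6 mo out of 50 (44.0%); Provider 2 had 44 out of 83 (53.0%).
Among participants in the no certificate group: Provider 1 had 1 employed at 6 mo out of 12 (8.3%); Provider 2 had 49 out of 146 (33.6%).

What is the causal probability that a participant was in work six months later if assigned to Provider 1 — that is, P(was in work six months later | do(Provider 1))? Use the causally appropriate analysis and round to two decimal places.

The stratified and pooled comparisons disagree (Provider 2 wins within each qualification attained during the programme; Provider 1 wins overall), so the answer turns on the causal role of qualification attained during the programme.
Qualification attained during the programme is recorded after the programme and is itself shifted by it — it sits on the causal path from programme to outcome. Conditioning on a mediator would strip out part of the effect we want; the pooled comparison gives the total causal effect.
So P(outcome | do(Provider 1)) is just the pooled rate for Provider 1: 80/150 = 0.533.

0.53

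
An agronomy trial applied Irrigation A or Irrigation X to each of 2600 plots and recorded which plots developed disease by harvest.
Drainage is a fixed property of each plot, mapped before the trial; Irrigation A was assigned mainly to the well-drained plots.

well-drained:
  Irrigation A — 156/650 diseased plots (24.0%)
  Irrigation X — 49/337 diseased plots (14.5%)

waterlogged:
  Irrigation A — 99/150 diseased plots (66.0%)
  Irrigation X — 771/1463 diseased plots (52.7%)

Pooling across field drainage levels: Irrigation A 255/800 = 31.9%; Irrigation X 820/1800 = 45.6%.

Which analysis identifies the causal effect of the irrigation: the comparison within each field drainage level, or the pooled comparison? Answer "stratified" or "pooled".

The imbalance in field drainage arose from how plots were allocated, not from anything the irrigation did; and field drainage independently affects the outcome. The pooled gap is confounded — condition on field drainage.
Within each level — well-drained: 24.0% vs 14.5%; waterlogged: 66.0% vs 52.7% — Irrigation X is lower every time.

stratified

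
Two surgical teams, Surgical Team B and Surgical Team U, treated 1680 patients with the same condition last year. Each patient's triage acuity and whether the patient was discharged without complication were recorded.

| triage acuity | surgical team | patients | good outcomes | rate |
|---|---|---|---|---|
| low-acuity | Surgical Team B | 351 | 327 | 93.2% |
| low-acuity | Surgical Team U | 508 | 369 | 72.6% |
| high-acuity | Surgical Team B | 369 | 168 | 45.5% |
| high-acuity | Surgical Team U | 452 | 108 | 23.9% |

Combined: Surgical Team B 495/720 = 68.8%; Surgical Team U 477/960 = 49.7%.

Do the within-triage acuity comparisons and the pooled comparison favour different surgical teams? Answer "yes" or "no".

no

Within each triage acuity level (low-acuity 93.2% vs 72.6%; high-acuity 45.5% vs 23.9%), Surgical Team B has the higher rate every time. Pooled: 68.8% vs 49.7% — Surgical Team B has the higher rate overall. They agree.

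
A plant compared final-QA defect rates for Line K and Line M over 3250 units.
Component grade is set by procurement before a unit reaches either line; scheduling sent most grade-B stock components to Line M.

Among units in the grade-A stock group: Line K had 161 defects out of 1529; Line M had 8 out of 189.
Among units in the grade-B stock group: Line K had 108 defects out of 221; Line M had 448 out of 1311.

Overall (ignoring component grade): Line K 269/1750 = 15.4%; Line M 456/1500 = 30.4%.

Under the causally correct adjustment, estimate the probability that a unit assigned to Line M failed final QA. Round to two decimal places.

0.18

The stratified and pooled comparisons disagree (Line M wins within each component grade; Line K wins overall), so the answer turns on the causal role of component grade.
Since component grade is a pre-existing factor (not a product of the line) and it affects the outcome on its own, it is a confounder. The stratified rates, not the pooled rate, identify the causal effect.
Standardising Line M to the population component grade mix: 0.529·8/189 + 0.471·448/1311 = 0.183.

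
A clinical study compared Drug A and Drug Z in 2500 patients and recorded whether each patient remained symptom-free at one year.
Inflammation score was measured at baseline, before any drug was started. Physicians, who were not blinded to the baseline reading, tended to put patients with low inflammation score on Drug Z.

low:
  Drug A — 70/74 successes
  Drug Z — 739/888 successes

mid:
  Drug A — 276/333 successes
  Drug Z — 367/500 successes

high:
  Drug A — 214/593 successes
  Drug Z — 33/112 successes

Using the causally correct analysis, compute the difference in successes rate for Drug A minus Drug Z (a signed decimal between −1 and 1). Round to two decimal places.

+0.09

The stratified and pooled comparisons disagree (Drug A wins within each inflammation score; Drug Z wins overall), so the answer turns on the causal role of inflammation score.
Here inflammation score is a common cause — it drives both which drug a case falls under and the outcome. The crude comparison mixes populations; the stratum-specific rates are the causally relevant ones.
Adjusting over the population distribution of inflammation score: 0.385·(0.946−0.832) + 0.333·(0.829−0.734) + 0.282·(0.361−0.295) = +0.094.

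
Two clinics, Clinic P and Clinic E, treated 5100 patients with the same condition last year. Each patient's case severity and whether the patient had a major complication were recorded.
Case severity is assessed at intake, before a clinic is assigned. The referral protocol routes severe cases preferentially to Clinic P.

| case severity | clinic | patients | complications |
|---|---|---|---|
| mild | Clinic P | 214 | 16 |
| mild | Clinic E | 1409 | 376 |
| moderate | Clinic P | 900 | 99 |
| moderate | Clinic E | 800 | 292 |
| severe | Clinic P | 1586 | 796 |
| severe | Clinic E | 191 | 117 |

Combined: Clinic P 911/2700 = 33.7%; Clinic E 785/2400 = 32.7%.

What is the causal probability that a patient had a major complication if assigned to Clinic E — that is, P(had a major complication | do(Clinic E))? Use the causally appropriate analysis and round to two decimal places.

0.42

The stratified and pooled comparisons disagree (Clinic P wins within each case severity; Clinic E wins overall), so the answer turns on the causal role of case severity.
Case severity satisfies the back-door criterion: it is not a descendant of the clinic, and it blocks the spurious path from clinic to outcome. Adjusting for it (i.e., using the within-case severity rates) gives the causal effect.
Standardising Clinic E to the population case severity mix: 0.318·376/1409 + 0.333·292/800 + 0.348·117/191 = 0.420.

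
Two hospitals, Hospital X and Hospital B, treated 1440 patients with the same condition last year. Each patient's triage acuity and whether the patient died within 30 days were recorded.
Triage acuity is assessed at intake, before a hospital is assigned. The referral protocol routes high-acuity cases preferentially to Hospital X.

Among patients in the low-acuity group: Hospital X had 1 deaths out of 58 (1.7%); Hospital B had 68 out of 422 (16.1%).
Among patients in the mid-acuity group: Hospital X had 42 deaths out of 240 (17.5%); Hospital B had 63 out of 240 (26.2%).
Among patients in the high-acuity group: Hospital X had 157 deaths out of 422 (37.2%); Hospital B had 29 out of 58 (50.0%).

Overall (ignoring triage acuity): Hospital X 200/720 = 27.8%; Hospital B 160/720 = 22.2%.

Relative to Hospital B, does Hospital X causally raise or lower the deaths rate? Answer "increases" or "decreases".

decreases

The imbalance in triage acuity arose from how patients were allocated, not from anything the hospital did; and triage acuity independently affects the outcome. The pooled gap is confounded — condition on triage acuity.
Within each level — low-acuity: 1.7% vs 16.1%; mid-acuity: 17.5% vs 26.2%; high-acuity: 37.2% vs 50.0% — Hospital X is lower every time.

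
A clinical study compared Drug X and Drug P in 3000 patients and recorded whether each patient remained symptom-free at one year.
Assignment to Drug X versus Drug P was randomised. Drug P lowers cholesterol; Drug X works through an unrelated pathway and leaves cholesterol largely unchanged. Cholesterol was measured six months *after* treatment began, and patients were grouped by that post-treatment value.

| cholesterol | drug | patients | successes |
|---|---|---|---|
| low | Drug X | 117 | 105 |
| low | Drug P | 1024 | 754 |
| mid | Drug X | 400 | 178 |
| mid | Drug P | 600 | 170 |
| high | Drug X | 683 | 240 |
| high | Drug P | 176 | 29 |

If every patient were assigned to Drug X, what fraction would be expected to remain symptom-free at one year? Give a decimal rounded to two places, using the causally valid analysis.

The cholesterol-specific comparison favours Drug X throughout, but the pooled figures favour Drug P. The question is whether to condition on cholesterol.
Cholesterol is recorded after the drug and is itself shifted by it — it sits on the causal path from drug to outcome. Conditioning on a mediator would strip out part of the effect we want; the pooled comparison gives the total causal effect.
So P(outcome | do(Drug X)) is just the pooled rate for Drug X: 523/1200 = 0.436.

0.44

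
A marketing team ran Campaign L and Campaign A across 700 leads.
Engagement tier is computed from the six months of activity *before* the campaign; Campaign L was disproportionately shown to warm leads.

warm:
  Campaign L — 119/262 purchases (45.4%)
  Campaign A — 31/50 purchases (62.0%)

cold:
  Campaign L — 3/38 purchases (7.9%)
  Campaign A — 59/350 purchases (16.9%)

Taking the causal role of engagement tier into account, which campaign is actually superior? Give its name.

Campaign A

The imbalance in engagement tier arose from how leads were allocated, not from anything the campaign did; and engagement tier independently affects the outcome. The pooled gap is confounded — condition on engagement tier.
Within each level — warm: 45.4% vs 62.0%; cold: 7.9% vs 16.9% — Campaign A is higher every time.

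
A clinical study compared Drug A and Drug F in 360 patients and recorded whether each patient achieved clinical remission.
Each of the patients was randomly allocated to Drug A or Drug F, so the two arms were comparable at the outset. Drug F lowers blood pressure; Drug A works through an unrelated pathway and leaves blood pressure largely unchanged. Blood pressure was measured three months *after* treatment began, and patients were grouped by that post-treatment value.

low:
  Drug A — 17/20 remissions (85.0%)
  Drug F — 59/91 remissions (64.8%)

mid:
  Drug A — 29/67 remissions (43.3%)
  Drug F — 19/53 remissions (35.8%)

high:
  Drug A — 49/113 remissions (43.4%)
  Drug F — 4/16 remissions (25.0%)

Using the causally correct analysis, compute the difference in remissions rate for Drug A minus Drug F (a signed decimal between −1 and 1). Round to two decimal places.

Drug A is higher inside every blood pressure stratum but Drug F is higher in aggregate. Whether to stratify depends on how blood pressure relates to the drug.
Blood pressure is downstream of the drug. One should not condition on a consequence of treatment, so the overall rates are the right comparison.
The causal difference is the pooled difference: 0.475 − 0.512 = -0.037.

-0.04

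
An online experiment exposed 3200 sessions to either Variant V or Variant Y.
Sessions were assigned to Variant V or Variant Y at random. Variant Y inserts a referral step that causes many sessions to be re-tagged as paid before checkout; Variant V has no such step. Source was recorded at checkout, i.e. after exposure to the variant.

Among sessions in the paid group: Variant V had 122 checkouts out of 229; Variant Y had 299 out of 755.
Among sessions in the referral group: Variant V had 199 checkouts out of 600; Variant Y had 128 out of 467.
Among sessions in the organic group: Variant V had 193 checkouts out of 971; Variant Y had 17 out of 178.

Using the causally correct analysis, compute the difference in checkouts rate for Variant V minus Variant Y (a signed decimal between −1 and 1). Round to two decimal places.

-0.03

Within every traffic source level Variant V has the higher rate, yet pooled Variant Y does — Simpson's reversal.
Traffic source is downstream of the variant. One should not condition on a consequence of treatment, so the overall rates are the right comparison.
The causal difference is the pooled difference: 0.286 − 0.317 = -0.032.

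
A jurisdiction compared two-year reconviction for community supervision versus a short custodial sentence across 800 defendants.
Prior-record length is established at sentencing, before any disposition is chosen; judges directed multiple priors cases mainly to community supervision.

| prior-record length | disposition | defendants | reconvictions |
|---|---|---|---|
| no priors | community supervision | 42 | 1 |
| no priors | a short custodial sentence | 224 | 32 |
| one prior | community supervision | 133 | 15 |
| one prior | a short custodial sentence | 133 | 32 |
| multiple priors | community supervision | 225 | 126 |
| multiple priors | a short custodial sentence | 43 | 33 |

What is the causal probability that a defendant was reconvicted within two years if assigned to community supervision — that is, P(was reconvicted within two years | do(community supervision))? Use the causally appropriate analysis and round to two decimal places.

The stratified and pooled comparisons disagree (community supervision wins within each prior-record length; a short custodial sentence wins overall), so the answer turns on the causal role of prior-record length.
Prior-record length satisfies the back-door criterion: it is not a descendant of the disposition, and it blocks the spurious path from disposition to outcome. Adjusting for it (i.e., using the within-prior-record length rates) gives the causal effect.
Standardising community supervision to the population prior-record length mix: 0.333·1/42 + 0.333·15/133 + 0.335·126/225 = 0.233.

0.23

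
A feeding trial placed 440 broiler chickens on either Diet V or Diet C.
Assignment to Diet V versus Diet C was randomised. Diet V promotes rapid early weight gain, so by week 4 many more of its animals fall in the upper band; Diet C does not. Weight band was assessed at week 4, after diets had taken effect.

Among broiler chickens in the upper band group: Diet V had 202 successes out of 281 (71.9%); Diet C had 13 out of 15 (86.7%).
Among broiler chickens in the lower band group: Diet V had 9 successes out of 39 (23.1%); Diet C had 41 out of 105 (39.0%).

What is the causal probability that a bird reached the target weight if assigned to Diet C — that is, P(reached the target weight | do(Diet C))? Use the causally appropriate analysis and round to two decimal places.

Within every week-4 weight band level Diet C has the higher rate, yet pooled Diet V does — Simpson's reversal.
Because the diet influences week-4 weight band, week-4 weight band is a post-treatment mediator, not a confounder. Stratifying on it would bias the estimate; the causal effect is the crude pooled difference.
So P(outcome | do(Diet C)) is just the pooled rate for Diet C: 54/120 = 0.450.

0.45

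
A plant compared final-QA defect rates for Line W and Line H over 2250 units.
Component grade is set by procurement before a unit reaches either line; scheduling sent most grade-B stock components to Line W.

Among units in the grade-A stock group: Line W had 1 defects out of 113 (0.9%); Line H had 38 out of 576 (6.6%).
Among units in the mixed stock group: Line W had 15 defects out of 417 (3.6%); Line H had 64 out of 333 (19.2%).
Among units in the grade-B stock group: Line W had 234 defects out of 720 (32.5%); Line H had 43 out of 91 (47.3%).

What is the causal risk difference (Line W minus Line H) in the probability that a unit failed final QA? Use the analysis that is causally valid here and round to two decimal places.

-0.12

Within every component grade level Line W has the lower rate, yet pooled Line H does — Simpson's reversal.
Since component grade is a pre-existing factor (not a product of the line) and it affects the outcome on its own, it is a confounder. The stratified rates, not the pooled rate, identify the causal effect.
Adjusting over the population distribution of component grade: 0.306·(0.009−0.066) + 0.333·(0.036−0.192) + 0.360·(0.325−0.473) = -0.123.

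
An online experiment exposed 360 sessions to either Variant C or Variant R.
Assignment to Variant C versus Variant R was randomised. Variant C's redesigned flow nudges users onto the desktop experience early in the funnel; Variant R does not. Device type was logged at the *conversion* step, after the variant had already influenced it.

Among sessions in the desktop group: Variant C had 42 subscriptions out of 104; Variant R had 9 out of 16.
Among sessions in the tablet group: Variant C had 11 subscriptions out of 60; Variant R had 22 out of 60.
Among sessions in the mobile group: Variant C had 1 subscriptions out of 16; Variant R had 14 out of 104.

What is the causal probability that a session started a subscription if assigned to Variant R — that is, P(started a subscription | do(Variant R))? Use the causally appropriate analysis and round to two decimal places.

The device type-specific comparison favours Variant R throughout, but the pooled figures favour Variant C. The question is whether to condition on device type.
Device type here is a post-treatment variable shaped by the variant; conditioning on it would introduce bias rather than remove it. The overall comparison is the causal one.
So P(outcome | do(Variant R)) is just the pooled rate for Variant R: 45/180 = 0.250.

0.25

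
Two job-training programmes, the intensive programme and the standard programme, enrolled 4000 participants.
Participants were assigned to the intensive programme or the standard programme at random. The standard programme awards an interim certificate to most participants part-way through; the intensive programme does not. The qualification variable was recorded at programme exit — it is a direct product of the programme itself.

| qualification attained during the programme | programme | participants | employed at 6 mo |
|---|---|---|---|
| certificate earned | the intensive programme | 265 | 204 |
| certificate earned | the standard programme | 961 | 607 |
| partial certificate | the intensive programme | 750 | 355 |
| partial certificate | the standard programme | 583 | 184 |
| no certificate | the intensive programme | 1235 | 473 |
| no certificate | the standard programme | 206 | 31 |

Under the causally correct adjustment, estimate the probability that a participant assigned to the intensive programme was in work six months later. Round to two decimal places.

0.46

Stratifying would compare programmes among participants the programmes themselves sorted into qualification attained during the programme groups — a form of selection on an intermediate. The unconditioned pooled rates give the total causal effect.
So P(outcome | do(the intensive programme)) is just the pooled rate for the intensive programme: 1032/2250 = 0.459.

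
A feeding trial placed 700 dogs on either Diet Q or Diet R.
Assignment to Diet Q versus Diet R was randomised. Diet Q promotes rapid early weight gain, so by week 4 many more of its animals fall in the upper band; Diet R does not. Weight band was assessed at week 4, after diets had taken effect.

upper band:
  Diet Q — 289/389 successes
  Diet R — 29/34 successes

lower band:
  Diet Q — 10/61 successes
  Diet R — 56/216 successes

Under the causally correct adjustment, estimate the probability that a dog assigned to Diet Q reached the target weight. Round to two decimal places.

Week-4 weight band lies on the pathway diet → week-4 weight band → outcome, so adjusting for it blocks the indirect effect. For the total causal effect of diet, use the unadjusted pooled rates.
So P(outcome | do(Diet Q)) is just the pooled rate for Diet Q: 299/450 = 0.664.

0.66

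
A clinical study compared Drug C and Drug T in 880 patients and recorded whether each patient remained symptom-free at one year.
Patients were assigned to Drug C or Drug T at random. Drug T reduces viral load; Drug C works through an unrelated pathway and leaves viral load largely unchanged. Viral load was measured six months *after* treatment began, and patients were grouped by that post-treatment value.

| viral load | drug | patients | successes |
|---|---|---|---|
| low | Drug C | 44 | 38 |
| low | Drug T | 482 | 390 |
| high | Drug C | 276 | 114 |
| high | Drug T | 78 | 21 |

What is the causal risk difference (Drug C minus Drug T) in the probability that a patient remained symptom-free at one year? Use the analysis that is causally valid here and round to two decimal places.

-0.26

The stratified and pooled comparisons disagree (Drug C wins within each viral load; Drug T wins overall), so the answer turns on the causal role of viral load.
Because the drug influences viral load, viral load is a post-treatment mediator, not a confounder. Stratifying on it would bias the estimate; the causal effect is the crude pooled difference.
The causal difference is the pooled difference: 0.475 − 0.734 = -0.259.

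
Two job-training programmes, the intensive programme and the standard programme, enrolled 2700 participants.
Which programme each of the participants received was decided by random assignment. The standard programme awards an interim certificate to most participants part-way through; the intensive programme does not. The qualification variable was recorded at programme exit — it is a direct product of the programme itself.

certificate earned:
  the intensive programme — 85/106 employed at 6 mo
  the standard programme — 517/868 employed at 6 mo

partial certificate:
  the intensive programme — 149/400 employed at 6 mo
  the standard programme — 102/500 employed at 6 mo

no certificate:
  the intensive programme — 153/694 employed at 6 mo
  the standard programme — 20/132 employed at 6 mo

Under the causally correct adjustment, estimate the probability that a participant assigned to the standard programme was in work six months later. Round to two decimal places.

Within every qualification attained during the programme level the intensive programme has the higher rate, yet pooled the standard programme does — Simpson's reversal.
Because the programme influences qualification attained during the programme, qualification attained during the programme is a post-treatment mediator, not a confounder. Stratifying on it would bias the estimate; the causal effect is the crude pooled difference.
So P(outcome | do(the standard programme)) is just the pooled rate for the standard programme: 639/1500 = 0.426.

0.43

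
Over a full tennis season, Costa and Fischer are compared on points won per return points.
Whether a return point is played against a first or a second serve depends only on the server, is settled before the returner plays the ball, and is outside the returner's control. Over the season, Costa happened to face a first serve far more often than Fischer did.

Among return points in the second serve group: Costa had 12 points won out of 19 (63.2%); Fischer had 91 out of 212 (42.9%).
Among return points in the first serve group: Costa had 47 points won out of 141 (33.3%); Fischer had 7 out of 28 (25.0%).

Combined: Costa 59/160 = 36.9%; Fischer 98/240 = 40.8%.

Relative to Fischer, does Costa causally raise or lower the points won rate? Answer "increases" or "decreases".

Within every serve type level Costa has the higher rate, yet pooled Fischer does — Simpson's reversal.
Here serve type is a common cause — it drives both which player a case falls under and the outcome. The crude comparison mixes populations; the stratum-specific rates are the causally relevant ones.
Within each level — second serve: 63.2% vs 42.9%; first serve: 33.3% vs 25.0% — Costa is higher every time.

increases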